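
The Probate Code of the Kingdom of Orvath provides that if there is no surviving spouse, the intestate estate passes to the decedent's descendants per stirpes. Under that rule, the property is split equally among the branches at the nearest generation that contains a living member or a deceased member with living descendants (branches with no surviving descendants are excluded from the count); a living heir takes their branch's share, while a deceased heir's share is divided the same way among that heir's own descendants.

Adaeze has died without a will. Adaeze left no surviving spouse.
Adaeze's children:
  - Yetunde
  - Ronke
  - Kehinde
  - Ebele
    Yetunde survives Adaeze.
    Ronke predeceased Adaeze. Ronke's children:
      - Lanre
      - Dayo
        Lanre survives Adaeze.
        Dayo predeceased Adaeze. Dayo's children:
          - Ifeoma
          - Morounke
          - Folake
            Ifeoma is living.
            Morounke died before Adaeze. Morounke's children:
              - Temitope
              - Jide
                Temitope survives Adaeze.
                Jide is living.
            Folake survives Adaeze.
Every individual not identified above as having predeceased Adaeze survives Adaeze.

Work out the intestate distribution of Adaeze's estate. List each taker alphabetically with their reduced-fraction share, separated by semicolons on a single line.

Ebele 1/4; Folake 1/24; Ifeoma 1/24; Jide 1/48; Kehinde 1/4; Lanre 1/8; Temitope 1/48; Yetunde 1/4

There is no surviving spouse, so the entire estate passes to Adaeze's descendants per stirpes.
The estate is divided into 4 equal shares of 1/4 among Yetunde, Ronke, Kehinde, Ebele.
Yetunde is living and takes 1/4.
Ronke predeceased; the 1/4 allotted to Ronke's branch passes to Ronke's issue by representation.
The 1/4 is divided into 2 equal shares of 1/8 among Lanre, Dayo.
Lanre is living and takes 1/8.
Dayo predeceased; the 1/8 allotted to Dayo's branch passes to Dayo's issue by representation.
The 1/8 is divided into 3 equal shares of 1/24 among Ifeoma, Morounke, Folake.
Ifeoma is living and takes 1/24.
Morounke predeceased; the 1/24 allotted to Morounke's branch passes to Morounke's issue by representation.
The 1/24 is divided into 2 equal shares of 1/48 among Temitope, Jide.
Temitope is living and takes 1/48.
Jide is living and takes 1/48.
Folake is living and takes 1/24.
Kehinde is living and takes 1/4.
Ebele is living and takes 1/4.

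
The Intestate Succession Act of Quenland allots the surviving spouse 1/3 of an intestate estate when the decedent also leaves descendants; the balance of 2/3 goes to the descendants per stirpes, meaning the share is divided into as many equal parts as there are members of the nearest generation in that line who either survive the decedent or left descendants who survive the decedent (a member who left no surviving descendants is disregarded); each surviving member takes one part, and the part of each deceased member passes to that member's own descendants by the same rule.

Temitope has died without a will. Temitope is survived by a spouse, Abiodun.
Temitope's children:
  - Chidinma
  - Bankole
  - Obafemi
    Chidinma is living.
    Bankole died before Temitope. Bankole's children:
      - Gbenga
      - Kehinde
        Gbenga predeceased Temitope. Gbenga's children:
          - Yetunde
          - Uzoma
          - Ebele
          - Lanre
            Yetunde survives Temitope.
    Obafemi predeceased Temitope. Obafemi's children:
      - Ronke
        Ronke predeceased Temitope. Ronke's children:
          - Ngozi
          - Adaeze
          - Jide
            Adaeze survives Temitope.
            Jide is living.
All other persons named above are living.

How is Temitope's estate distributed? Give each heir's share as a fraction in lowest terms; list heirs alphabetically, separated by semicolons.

Abiodun 1/3; Adaeze 2/27; Chidinma 2/9; Ebele 1/36; Jide 2/27; Kehinde 1/9; Lanre 1/36; Ngozi 2/27; Uzoma 1/36; Yetunde 1/36

Abiodun, as surviving spouse, takes 1/3.
The remaining 2/3 passes to Temitope's descendants per stirpes.
The 2/3 is divided into 3 equal shares of 2/9 among Chidinma, Bankole, Obafemi.
Chidinma is living and takes 2/9.
Bankole predeceased; the 2/9 allotted to Bankole's branch passes to Bankole's issue by representation.
The 2/9 is divided into 2 equal shares of 1/9 among Gbenga, Kehinde.
Gbenga predeceased; the 1/9 allotted to Gbenga's branch passes to Gbenga's issue by representation.
The 1/9 is divided into 4 equal shares of 1/36 among Yetunde, Uzoma, Ebele, Lanre.
Yetunde is living and takes 1/36.
Uzoma is living and takes 1/36.
Ebele is living and takes 1/36.
Lanre is living and takes 1/36.
Kehinde is living and takes 1/9.
Obafemi predeceased; the 2/9 allotted to Obafemi's branch passes to Obafemi's issue by representation.
Ronke's line is the sole branch at this level, so the full 2/9 passes to Ronke's issue by representation.
The 2/9 is divided into 3 equal shares of 2/27 among Ngozi, Adaeze, Jide.
Ngozi is living and takes 2/27.
Adaeze is living and takes 2/27.
Jide is living and takes 2/27.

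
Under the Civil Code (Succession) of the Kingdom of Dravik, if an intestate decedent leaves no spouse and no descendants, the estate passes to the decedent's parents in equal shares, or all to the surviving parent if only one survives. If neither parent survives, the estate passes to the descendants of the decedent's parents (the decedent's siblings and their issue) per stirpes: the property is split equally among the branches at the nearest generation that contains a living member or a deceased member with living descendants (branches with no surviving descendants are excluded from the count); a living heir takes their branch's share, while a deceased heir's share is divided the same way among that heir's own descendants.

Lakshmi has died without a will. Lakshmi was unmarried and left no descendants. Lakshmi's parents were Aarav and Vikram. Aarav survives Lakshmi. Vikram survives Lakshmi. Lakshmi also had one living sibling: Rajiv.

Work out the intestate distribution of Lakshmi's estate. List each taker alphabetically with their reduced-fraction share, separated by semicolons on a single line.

Aarav 1/2; Vikram 1/2

Both parents survive, so Aarav and Vikram each take 1/2. The siblings take nothing because a surviving parent has priority.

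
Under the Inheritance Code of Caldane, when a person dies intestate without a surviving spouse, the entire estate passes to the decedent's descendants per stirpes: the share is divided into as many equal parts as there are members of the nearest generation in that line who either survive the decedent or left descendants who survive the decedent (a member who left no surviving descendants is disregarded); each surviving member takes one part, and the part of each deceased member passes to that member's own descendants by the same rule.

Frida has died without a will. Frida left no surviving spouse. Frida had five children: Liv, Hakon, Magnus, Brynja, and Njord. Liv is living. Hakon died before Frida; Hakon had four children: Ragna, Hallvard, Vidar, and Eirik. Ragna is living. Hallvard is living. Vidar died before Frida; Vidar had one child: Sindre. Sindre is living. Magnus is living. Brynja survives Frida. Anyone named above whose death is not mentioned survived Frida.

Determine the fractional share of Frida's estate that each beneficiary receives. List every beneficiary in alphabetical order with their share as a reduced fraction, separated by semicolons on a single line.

Brynja 1/5; Eirik 1/20; Hallvard 1/20; Liv 1/5; Magnus 1/5; Njord 1/5; Ragna 1/20; Sindre 1/20

There is no surviving spouse, so the entire estate passes to Frida's descendants per stirpes.
The estate is divided into 5 equal shares of 1/5 among Liv, Hakon, Magnus, Brynja, Njord.
Liv is living and takes 1/5.
Hakon predeceased; the 1/5 allotted to Hakon's branch passes to Hakon's issue by representation.
The 1/5 is divided into 4 equal shares of 1/20 among Ragna, Hallvard, Vidar, Eirik.
Ragna is living and takes 1/20.
Hallvard is living and takes 1/20.
Vidar predeceased; the 1/20 allotted to Vidar's branch passes to Vidar's issue by representation.
Sindre is the sole taker at this level and receives the full 1/20.
Eirik is living and takes 1/20.
Magnus is living and takes 1/5.
Brynja is living and takes 1/5.
Njord is living and takes 1/5.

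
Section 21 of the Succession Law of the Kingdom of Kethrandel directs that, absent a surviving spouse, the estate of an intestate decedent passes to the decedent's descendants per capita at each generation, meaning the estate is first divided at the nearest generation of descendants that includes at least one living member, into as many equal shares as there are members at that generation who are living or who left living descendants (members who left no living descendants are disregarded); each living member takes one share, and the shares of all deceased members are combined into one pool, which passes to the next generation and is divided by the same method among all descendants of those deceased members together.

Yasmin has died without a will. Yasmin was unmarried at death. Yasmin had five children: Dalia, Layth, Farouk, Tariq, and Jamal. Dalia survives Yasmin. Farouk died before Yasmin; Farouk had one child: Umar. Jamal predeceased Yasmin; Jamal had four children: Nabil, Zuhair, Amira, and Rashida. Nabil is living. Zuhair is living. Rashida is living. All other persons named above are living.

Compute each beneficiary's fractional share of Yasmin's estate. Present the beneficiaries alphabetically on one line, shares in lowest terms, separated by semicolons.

Amira 2/25; Dalia 1/5; Layth 1/5; Nabil 2/25; Rashida 2/25; Tariq 1/5; Umar 2/25; Zuhair 2/25

There is no surviving spouse, so the entire estate passes to Yasmin's descendants per capita at each generation.
At generation 1 (Dalia, Layth, Farouk, Tariq, Jamal) there are 5 shares of (1)/5 = 1/5 each.
Living: Dalia, Layth, and Tariq — each takes 1/5.
Deceased: Farouk and Jamal. Their combined 2/5 is pooled and carried to generation 2.
At generation 2 (Umar, Nabil, Zuhair, Amira, Rashida) there are 5 shares of (2/5)/5 = 2/25 each.
Living: Umar, Nabil, Zuhair, Amira, and Rashida — each takes 2/25.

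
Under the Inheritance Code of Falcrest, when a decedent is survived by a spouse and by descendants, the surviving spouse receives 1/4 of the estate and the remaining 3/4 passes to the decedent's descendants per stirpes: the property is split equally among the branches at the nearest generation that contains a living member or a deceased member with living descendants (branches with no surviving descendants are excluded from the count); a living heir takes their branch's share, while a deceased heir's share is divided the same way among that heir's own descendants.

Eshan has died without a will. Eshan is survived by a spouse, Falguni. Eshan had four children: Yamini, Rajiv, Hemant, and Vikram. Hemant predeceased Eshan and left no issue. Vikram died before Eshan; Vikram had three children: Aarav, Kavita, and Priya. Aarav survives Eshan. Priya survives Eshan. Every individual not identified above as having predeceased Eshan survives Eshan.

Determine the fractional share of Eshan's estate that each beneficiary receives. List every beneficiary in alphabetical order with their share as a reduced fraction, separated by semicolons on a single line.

Falguni, as surviving spouse, takes 1/4.
The remaining 3/4 passes to Eshan's descendants per stirpes.
Hemant left no surviving issue, so that branch lapses and is disregarded.
The 3/4 is divided into 3 equal shares of 1/4 among Yamini, Rajiv, Vikram.
Yamini is living and takes 1/4.
Rajiv is living and takes 1/4.
Vikram predeceased; the 1/4 allotted to Vikram's branch passes to Vikram's issue by representation.
The 1/4 is divided into 3 equal shares of 1/12 among Aarav, Kavita, Priya.
Aarav is living and takes 1/12.
Kavita is living and takes 1/12.
Priya is living and takes 1/12.

Aarav 1/12; Falguni 1/4; Kavita 1/12; Priya 1/12; Rajiv 1/4; Yamini 1/4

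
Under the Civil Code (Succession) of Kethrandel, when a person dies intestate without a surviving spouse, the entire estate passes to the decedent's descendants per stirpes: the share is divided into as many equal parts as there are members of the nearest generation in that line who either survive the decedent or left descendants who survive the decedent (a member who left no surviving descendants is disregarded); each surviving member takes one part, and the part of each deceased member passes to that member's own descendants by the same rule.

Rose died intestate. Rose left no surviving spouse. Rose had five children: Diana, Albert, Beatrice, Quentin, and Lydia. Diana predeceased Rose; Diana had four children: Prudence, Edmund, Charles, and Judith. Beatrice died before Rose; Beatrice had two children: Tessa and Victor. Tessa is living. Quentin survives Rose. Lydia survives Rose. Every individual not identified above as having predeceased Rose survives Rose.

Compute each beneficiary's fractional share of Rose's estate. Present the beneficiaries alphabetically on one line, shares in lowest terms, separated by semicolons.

Albert 1/5; Charles 1/20; Edmund 1/20; Judith 1/20; Lydia 1/5; Prudence 1/20; Quentin 1/5; Tessa 1/10; Victor 1/10

There is no surviving spouse, so the entire estate passes to Rose's descendants per stirpes.
The estate is divided into 5 equal shares of 1/5 among Diana, Albert, Beatrice, Quentin, Lydia.
Diana predeceased; the 1/5 allotted to Diana's branch passes to Diana's issue by representation.
The 1/5 is divided into 4 equal shares of 1/20 among Prudence, Edmund, Charles, Judith.
Prudence is living and takes 1/20.
Edmund is living and takes 1/20.
Charles is living and takes 1/20.
Judith is living and takes 1/20.
Albert is living and takes 1/5.
Beatrice predeceased; the 1/5 allotted to Beatrice's branch passes to Beatrice's issue by representation.
The 1/5 is divided into 2 equal shares of 1/10 among Tessa, Victor.
Tessa is living and takes 1/10.
Victor is living and takes 1/10.
Quentin is living and takes 1/5.
Lydia is living and takes 1/5.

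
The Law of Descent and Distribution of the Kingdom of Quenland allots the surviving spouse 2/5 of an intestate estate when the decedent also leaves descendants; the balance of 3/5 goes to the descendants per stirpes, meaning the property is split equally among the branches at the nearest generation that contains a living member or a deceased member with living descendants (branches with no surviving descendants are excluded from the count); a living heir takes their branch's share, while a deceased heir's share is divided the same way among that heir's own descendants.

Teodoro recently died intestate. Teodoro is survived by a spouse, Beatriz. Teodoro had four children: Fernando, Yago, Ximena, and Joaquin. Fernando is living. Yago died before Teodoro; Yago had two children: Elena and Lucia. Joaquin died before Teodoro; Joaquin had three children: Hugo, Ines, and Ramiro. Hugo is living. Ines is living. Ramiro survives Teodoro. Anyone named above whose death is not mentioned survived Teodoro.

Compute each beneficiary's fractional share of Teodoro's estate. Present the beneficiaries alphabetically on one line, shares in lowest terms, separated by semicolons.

Beatriz, as surviving spouse, takes 2/5.
The remaining 3/5 passes to Teodoro's descendants per stirpes.
The 3/5 is divided into 4 equal shares of 3/20 among Fernando, Yago, Ximena, Joaquin.
Fernando is living and takes 3/20.
Yago predeceased; the 3/20 allotted to Yago's branch passes to Yago's issue by representation.
The 3/20 is divided into 2 equal shares of 3/40 among Elena, Lucia.
Elena is living and takes 3/40.
Lucia is living and takes 3/40.
Ximena is living and takes 3/20.
Joaquin predeceased; the 3/20 allotted to Joaquin's branch passes to Joaquin's issue by representation.
The 3/20 is divided into 3 equal shares of 1/20 among Hugo, Ines, Ramiro.
Hugo is living and takes 1/20.
Ines is living and takes 1/20.
Ramiro is living and takes 1/20.

Beatriz 2/5; Elena 3/40; Fernando 3/20; Hugo 1/20; Ines 1/20; Lucia 3/40; Ramiro 1/20; Ximena 3/20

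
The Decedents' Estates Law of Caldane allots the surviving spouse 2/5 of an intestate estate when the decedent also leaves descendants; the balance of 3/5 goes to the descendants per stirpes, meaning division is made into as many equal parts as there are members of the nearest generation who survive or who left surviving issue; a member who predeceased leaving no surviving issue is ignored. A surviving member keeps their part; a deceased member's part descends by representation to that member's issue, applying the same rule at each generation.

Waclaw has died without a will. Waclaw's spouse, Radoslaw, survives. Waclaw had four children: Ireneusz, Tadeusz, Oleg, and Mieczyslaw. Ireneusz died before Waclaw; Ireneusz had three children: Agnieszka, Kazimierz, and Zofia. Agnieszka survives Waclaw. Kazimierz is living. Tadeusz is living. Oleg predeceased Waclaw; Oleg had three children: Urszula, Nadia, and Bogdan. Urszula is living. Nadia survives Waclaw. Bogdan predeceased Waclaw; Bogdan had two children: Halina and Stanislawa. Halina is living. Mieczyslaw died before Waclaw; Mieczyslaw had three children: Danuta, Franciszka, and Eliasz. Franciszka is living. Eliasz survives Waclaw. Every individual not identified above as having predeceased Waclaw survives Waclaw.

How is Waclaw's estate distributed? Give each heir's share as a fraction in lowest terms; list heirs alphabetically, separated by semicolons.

Radoslaw, as surviving spouse, takes 2/5.
The remaining 3/5 passes to Waclaw's descendants per stirpes.
The 3/5 is divided into 4 equal shares of 3/20 among Ireneusz, Tadeusz, Oleg, Mieczyslaw.
Ireneusz predeceased; the 3/20 allotted to Ireneusz's branch passes to Ireneusz's issue by representation.
The 3/20 is divided into 3 equal shares of 1/20 among Agnieszka, Kazimierz, Zofia.
Agnieszka is living and takes 1/20.
Kazimierz is living and takes 1/20.
Zofia is living and takes 1/20.
Tadeusz is living and takes 3/20.
Oleg predeceased; the 3/20 allotted to Oleg's branch passes to Oleg's issue by representation.
The 3/20 is divided into 3 equal shares of 1/20 among Urszula, Nadia, Bogdan.
Urszula is living and takes 1/20.
Nadia is living and takes 1/20.
Bogdan predeceased; the 1/20 allotted to Bogdan's branch passes to Bogdan's issue by representation.
The 1/20 is divided into 2 equal shares of 1/40 among Halina, Stanislawa.
Halina is living and takes 1/40.
Stanislawa is living and takes 1/40.
Mieczyslaw predeceased; the 3/20 allotted to Mieczyslaw's branch passes to Mieczyslaw's issue by representation.
The 3/20 is divided into 3 equal shares of 1/20 among Danuta, Franciszka, Eliasz.
Danuta is living and takes 1/20.
Franciszka is living and takes 1/20.
Eliasz is living and takes 1/20.

Agnieszka 1/20; Danuta 1/20; Eliasz 1/20; Franciszka 1/20; Halina 1/40; Kazimierz 1/20; Nadia 1/20; Radoslaw 2/5; Stanislawa 1/40; Tadeusz 3/20; Urszula 1/20; Zofia 1/20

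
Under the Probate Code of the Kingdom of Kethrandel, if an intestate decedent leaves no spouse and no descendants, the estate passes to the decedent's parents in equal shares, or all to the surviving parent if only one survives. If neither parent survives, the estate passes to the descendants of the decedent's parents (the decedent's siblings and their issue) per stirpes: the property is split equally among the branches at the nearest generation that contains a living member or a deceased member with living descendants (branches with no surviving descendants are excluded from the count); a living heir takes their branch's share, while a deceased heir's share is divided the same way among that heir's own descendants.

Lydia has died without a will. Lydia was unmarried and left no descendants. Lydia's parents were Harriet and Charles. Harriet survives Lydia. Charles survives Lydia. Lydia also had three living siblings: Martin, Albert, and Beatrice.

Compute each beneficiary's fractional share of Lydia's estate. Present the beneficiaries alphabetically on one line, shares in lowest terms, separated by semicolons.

Charles 1/2; Harriet 1/2

Both parents survive, so Harriet and Charles each take 1/2. The siblings take nothing because a surviving parent has priority.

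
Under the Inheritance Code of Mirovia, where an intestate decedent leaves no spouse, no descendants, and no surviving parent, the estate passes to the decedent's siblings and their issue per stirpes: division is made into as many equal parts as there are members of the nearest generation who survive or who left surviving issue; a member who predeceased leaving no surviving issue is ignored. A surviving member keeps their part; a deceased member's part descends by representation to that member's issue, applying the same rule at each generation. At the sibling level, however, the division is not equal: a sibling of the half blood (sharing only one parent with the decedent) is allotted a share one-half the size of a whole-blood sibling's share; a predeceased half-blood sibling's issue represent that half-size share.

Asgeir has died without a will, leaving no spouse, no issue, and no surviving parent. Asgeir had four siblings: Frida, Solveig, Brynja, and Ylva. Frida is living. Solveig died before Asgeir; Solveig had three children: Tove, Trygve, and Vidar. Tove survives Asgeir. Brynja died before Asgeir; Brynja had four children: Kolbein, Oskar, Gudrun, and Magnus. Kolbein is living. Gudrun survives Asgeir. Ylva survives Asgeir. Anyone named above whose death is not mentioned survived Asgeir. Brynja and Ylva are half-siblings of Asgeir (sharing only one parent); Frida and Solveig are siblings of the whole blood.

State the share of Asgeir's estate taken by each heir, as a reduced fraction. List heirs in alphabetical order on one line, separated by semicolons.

No spouse, descendants, or parent survives, so the estate passes to Asgeir's siblings per stirpes.
Half-blood siblings count for one-half the weight of whole-blood siblings at the initial division.
Dividing 1 in proportion to weights (total weight 3): Frida (weight 1) → 1/3; Solveig (weight 1) → 1/3; Brynja (weight 1/2) → 1/6; Ylva (weight 1/2) → 1/6.
Frida is living and takes 1/3.
Solveig predeceased; the 1/3 allotted to Solveig's branch passes to Solveig's issue by representation.
The 1/3 is divided into 3 equal shares of 1/9 among Tove, Trygve, Vidar.
Tove is living and takes 1/9.
Trygve is living and takes 1/9.
Vidar is living and takes 1/9.
Brynja predeceased; the 1/6 allotted to Brynja's branch passes to Brynja's issue by representation.
The 1/6 is divided into 4 equal shares of 1/24 among Kolbein, Oskar, Gudrun, Magnus.
Kolbein is living and takes 1/24.
Oskar is living and takes 1/24.
Gudrun is living and takes 1/24.
Magnus is living and takes 1/24.
Ylva is living and takes 1/6.

Frida 1/3; Gudrun 1/24; Kolbein 1/24; Magnus 1/24; Oskar 1/24; Tove 1/9; Trygve 1/9; Vidar 1/9; Ylva 1/6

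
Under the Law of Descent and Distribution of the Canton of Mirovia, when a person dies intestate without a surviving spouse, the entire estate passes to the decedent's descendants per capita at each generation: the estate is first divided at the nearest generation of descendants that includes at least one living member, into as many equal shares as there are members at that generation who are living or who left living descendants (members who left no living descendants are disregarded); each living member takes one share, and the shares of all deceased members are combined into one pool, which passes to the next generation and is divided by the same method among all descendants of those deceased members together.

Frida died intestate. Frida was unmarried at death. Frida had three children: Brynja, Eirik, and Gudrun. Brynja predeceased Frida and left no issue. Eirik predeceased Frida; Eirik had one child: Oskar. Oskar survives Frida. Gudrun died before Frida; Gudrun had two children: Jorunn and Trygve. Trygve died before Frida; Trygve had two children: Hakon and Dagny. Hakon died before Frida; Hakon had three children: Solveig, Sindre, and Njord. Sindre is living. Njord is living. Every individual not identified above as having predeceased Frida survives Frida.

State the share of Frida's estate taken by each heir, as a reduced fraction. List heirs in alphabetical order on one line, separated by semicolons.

There is no surviving spouse, so the entire estate passes to Frida's descendants per capita at each generation.
No one at generation 1 (Eirik, Gudrun) is living; moving to the next generation.
At generation 2 (Oskar, Jorunn, Trygve) there are 3 shares of (1)/3 = 1/3 each.
Living: Oskar and Jorunn — each takes 1/3.
Deceased: Trygve. That 1/3 share is carried to generation 3.
At generation 3 (Hakon, Dagny) there are 2 shares of (1/3)/2 = 1/6 each.
Living: Dagny — each takes 1/6.
Deceased: Hakon. That 1/6 share is carried to generation 4.
At generation 4 (Solveig, Sindre, Njord) there are 3 shares of (1/6)/3 = 1/18 each.
Living: Solveig, Sindre, and Njord — each takes 1/18.

Dagny 1/6; Jorunn 1/3; Njord 1/18; Oskar 1/3; Sindre 1/18; Solveig 1/18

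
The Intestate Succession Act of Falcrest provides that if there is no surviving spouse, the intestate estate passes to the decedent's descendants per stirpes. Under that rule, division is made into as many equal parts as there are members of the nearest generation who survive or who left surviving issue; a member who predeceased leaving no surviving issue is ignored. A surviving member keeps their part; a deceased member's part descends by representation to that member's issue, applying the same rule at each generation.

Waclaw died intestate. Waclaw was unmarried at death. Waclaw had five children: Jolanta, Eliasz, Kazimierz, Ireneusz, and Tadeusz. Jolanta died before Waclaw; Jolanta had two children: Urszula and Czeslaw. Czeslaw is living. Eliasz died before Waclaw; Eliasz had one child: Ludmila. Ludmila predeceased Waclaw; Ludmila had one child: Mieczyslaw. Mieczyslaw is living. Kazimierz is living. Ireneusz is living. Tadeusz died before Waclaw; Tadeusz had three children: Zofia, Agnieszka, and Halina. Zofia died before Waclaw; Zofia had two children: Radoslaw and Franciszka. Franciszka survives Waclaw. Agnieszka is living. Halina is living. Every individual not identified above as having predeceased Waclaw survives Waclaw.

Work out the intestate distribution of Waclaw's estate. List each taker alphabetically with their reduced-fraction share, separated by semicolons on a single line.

Agnieszka 1/15; Czeslaw 1/10; Franciszka 1/30; Halina 1/15; Ireneusz 1/5; Kazimierz 1/5; Mieczyslaw 1/5; Radoslaw 1/30; Urszula 1/10

There is no surviving spouse, so the entire estate passes to Waclaw's descendants per stirpes.
The estate is divided into 5 equal shares of 1/5 among Jolanta, Eliasz, Kazimierz, Ireneusz, Tadeusz.
Jolanta predeceased; the 1/5 allotted to Jolanta's branch passes to Jolanta's issue by representation.
The 1/5 is divided into 2 equal shares of 1/10 among Urszula, Czeslaw.
Urszula is living and takes 1/10.
Czeslaw is living and takes 1/10.
Eliasz predeceased; the 1/5 allotted to Eliasz's branch passes to Eliasz's issue by representation.
Ludmila's line is the sole branch at this level, so the full 1/5 passes to Ludmila's issue by representation.
Mieczyslaw is the sole taker at this level and receives the full 1/5.
Kazimierz is living and takes 1/5.
Ireneusz is living and takes 1/5.
Tadeusz predeceased; the 1/5 allotted to Tadeusz's branch passes to Tadeusz's issue by representation.
The 1/5 is divided into 3 equal shares of 1/15 among Zofia, Agnieszka, Halina.
Zofia predeceased; the 1/15 allotted to Zofia's branch passes to Zofia's issue by representation.
The 1/15 is divided into 2 equal shares of 1/30 among Radoslaw, Franciszka.
Radoslaw is living and takes 1/30.
Franciszka is living and takes 1/30.
Agnieszka is living and takes 1/15.
Halina is living and takes 1/15.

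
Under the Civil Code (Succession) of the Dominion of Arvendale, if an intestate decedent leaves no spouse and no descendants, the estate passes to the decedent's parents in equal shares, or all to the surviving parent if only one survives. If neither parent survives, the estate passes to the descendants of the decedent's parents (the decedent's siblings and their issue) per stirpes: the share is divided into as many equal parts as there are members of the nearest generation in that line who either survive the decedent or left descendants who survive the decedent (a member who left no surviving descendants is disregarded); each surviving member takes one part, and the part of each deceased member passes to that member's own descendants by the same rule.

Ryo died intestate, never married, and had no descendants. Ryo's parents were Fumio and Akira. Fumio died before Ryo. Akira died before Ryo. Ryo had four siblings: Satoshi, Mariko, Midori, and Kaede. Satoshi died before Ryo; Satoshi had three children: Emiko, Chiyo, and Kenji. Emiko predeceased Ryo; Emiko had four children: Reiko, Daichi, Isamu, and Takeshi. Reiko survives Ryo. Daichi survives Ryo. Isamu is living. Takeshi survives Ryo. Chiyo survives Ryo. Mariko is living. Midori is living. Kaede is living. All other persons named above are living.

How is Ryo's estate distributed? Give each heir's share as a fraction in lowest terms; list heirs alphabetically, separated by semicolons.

Chiyo 1/12; Daichi 1/48; Isamu 1/48; Kaede 1/4; Kenji 1/12; Mariko 1/4; Midori 1/4; Reiko 1/48; Takeshi 1/48

Neither parent survives and there are no descendants, so the estate passes to Ryo's siblings and their issue per stirpes.
The estate is divided into 4 equal shares of 1/4 among Satoshi, Mariko, Midori, Kaede.
Satoshi predeceased; the 1/4 allotted to Satoshi's branch passes to Satoshi's issue by representation.
The 1/4 is divided into 3 equal shares of 1/12 among Emiko, Chiyo, Kenji.
Emiko predeceased; the 1/12 allotted to Emiko's branch passes to Emiko's issue by representation.
The 1/12 is divided into 4 equal shares of 1/48 among Reiko, Daichi, Isamu, Takeshi.
Reiko is living and takes 1/48.
Daichi is living and takes 1/48.
Isamu is living and takes 1/48.
Takeshi is living and takes 1/48.
Chiyo is living and takes 1/12.
Kenji is living and takes 1/12.
Mariko is living and takes 1/4.
Midori is living and takes 1/4.
Kaede is living and takes 1/4.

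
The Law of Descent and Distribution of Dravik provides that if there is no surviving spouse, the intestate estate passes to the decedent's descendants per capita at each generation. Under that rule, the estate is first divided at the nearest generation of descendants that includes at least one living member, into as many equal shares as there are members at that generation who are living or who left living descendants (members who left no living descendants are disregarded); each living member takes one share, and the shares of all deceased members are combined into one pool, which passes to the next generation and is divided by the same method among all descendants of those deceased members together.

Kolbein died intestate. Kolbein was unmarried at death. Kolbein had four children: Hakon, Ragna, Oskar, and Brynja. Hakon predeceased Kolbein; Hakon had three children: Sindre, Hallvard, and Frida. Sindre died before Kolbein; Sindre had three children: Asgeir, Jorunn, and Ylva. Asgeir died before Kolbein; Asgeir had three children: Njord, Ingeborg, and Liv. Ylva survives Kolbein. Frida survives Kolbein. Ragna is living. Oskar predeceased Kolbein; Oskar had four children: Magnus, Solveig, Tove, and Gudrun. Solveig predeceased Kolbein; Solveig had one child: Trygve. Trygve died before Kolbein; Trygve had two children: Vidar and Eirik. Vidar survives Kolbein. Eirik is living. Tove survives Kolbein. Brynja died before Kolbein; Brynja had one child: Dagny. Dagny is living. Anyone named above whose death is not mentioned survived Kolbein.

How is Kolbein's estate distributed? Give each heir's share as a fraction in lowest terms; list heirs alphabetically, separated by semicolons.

There is no surviving spouse, so the entire estate passes to Kolbein's descendants per capita at each generation.
At generation 1 (Hakon, Ragna, Oskar, Brynja) there are 4 shares of (1)/4 = 1/4 each.
Living: Ragna — each takes 1/4.
Deceased: Hakon, Oskar, and Brynja. Their combined 3/4 is pooled and carried to generation 2.
At generation 2 (Sindre, Hallvard, Frida, Magnus, Solveig, Tove, Gudrun, Dagny) there are 8 shares of (3/4)/8 = 3/32 each.
Living: Hallvard, Frida, Magnus, Tove, Gudrun, and Dagny — each takes 3/32.
Deceased: Sindre and Solveig. Their combined 3/16 is pooled and carried to generation 3.
At generation 3 (Asgeir, Jorunn, Ylva, Trygve) there are 4 shares of (3/16)/4 = 3/64 each.
Living: Jorunn and Ylva — each takes 3/64.
Deceased: Asgeir and Trygve. Their combined 3/32 is pooled and carried to generation 4.
At generation 4 (Njord, Ingeborg, Liv, Vidar, Eirik) there are 5 shares of (3/32)/5 = 3/160 each.
Living: Njord, Ingeborg, Liv, Vidar, and Eirik — each takes 3/160.

Dagny 3/32; Eirik 3/160; Frida 3/32; Gudrun 3/32; Hallvard 3/32; Ingeborg 3/160; Jorunn 3/64; Liv 3/160; Magnus 3/32; Njord 3/160; Ragna 1/4; Tove 3/32; Vidar 3/160; Ylva 3/64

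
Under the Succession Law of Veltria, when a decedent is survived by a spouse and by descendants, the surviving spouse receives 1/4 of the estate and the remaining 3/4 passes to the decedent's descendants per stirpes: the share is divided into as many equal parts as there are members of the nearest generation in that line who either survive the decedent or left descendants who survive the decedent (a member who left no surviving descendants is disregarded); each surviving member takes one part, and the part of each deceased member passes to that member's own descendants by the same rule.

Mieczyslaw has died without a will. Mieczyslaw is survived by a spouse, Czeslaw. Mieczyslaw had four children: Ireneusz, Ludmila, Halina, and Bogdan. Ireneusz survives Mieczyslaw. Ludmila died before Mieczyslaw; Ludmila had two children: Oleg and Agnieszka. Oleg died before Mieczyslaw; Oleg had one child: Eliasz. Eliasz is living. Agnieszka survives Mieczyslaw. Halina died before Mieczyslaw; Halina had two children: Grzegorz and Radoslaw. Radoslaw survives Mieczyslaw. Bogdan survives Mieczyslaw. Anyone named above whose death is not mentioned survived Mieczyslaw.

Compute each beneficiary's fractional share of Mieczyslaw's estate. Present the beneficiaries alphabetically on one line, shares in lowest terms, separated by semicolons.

Czeslaw, as surviving spouse, takes 1/4.
The remaining 3/4 passes to Mieczyslaw's descendants per stirpes.
The 3/4 is divided into 4 equal shares of 3/16 among Ireneusz, Ludmila, Halina, Bogdan.
Ireneusz is living and takes 3/16.
Ludmila predeceased; the 3/16 allotted to Ludmila's branch passes to Ludmila's issue by representation.
The 3/16 is divided into 2 equal shares of 3/32 among Oleg, Agnieszka.
Oleg predeceased; the 3/32 allotted to Oleg's branch passes to Oleg's issue by representation.
Eliasz is the sole taker at this level and receives the full 3/32.
Agnieszka is living and takes 3/32.
Halina predeceased; the 3/16 allotted to Halina's branch passes to Halina's issue by representation.
The 3/16 is divided into 2 equal shares of 3/32 among Grzegorz, Radoslaw.
Grzegorz is living and takes 3/32.
Radoslaw is living and takes 3/32.
Bogdan is living and takes 3/16.

Agnieszka 3/32; Bogdan 3/16; Czeslaw 1/4; Eliasz 3/32; Grzegorz 3/32; Ireneusz 3/16; Radoslaw 3/32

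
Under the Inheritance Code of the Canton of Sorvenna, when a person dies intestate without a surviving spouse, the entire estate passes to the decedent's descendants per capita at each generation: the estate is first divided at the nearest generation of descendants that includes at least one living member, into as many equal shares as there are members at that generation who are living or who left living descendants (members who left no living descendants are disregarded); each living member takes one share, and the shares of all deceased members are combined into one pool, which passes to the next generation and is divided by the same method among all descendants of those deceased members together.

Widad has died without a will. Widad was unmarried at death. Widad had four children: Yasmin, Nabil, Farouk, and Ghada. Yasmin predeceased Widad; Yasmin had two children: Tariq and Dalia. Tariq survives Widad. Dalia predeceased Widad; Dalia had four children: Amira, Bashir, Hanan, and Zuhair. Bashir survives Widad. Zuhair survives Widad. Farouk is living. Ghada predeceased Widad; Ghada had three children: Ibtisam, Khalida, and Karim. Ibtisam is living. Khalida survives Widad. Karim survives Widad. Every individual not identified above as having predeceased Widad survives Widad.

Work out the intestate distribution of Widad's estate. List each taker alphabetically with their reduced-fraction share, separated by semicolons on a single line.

There is no surviving spouse, so the entire estate passes to Widad's descendants per capita at each generation.
At generation 1 (Yasmin, Nabil, Farouk, Ghada) there are 4 shares of (1)/4 = 1/4 each.
Living: Nabil and Farouk — each takes 1/4.
Deceased: Yasmin and Ghada. Their combined 1/2 is pooled and carried to generation 2.
At generation 2 (Tariq, Dalia, Ibtisam, Khalida, Karim) there are 5 shares of (1/2)/5 = 1/10 each.
Living: Tariq, Ibtisam, Khalida, and Karim — each takes 1/10.
Deceased: Dalia. That 1/10 share is carried to generation 3.
At generation 3 (Amira, Bashir, Hanan, Zuhair) there are 4 shares of (1/10)/4 = 1/40 each.
Living: Amira, Bashir, Hanan, and Zuhair — each takes 1/40.

Amira 1/40; Bashir 1/40; Farouk 1/4; Hanan 1/40; Ibtisam 1/10; Karim 1/10; Khalida 1/10; Nabil 1/4; Tariq 1/10; Zuhair 1/40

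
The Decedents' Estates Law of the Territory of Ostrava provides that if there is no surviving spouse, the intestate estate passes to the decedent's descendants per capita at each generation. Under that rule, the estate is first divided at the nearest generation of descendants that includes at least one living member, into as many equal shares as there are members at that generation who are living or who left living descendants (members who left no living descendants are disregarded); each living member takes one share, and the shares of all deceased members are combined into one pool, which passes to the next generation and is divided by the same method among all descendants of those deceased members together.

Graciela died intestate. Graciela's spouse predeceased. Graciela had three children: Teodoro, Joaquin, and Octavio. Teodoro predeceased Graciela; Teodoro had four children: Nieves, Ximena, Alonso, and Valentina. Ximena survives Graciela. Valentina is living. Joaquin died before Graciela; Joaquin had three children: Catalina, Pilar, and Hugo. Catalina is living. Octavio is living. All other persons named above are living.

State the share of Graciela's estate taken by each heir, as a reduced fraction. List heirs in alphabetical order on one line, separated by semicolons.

Alonso 2/21; Catalina 2/21; Hugo 2/21; Nieves 2/21; Octavio 1/3; Pilar 2/21; Valentina 2/21; Ximena 2/21

There is no surviving spouse, so the entire estate passes to Graciela's descendants per capita at each generation.
At generation 1 (Teodoro, Joaquin, Octavio) there are 3 shares of (1)/3 = 1/3 each.
Living: Octavio — each takes 1/3.
Deceased: Teodoro and Joaquin. Their combined 2/3 is pooled and carried to generation 2.
At generation 2 (Nieves, Ximena, Alonso, Valentina, Catalina, Pilar, Hugo) there are 7 shares of (2/3)/7 = 2/21 each.
Living: Nieves, Ximena, Alonso, Valentina, Catalina, Pilar, and Hugo — each takes 2/21.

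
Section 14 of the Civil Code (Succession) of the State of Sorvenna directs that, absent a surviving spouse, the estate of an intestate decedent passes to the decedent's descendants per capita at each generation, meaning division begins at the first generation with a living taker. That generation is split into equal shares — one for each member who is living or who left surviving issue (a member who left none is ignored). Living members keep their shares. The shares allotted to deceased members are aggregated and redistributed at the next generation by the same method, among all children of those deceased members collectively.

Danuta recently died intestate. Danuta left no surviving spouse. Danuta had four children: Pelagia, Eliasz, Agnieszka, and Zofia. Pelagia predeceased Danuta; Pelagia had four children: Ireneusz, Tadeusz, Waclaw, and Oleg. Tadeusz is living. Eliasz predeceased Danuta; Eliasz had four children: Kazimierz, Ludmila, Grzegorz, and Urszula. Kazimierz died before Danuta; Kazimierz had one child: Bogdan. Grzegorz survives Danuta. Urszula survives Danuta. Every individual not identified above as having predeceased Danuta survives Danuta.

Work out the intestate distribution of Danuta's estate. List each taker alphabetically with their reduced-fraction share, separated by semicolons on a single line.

Agnieszka 1/4; Bogdan 1/16; Grzegorz 1/16; Ireneusz 1/16; Ludmila 1/16; Oleg 1/16; Tadeusz 1/16; Urszula 1/16; Waclaw 1/16; Zofia 1/4

There is no surviving spouse, so the entire estate passes to Danuta's descendants per capita at each generation.
At generation 1 (Pelagia, Eliasz, Agnieszka, Zofia) there are 4 shares of (1)/4 = 1/4 each.
Living: Agnieszka and Zofia — each takes 1/4.
Deceased: Pelagia and Eliasz. Their combined 1/2 is pooled and carried to generation 2.
At generation 2 (Ireneusz, Tadeusz, Waclaw, Oleg, Kazimierz, Ludmila, Grzegorz, Urszula) there are 8 shares of (1/2)/8 = 1/16 each.
Living: Ireneusz, Tadeusz, Waclaw, Oleg, Ludmila, Grzegorz, and Urszula — each takes 1/16.
Deceased: Kazimierz. That 1/16 share is carried to generation 3.
At generation 3 (Bogdan) there are 1 shares of (1/16)/1 = 1/16 each.
Living: Bogdan — each takes 1/16.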